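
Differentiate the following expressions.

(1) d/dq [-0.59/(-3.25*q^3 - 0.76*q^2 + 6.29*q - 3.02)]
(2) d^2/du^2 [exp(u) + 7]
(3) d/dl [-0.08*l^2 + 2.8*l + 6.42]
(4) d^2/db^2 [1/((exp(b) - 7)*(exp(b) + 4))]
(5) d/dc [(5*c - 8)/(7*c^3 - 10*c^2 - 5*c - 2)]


(1) = (-5.7525*q^2 - 0.8968*q + 3.7111)/(3.25*q^3 + 0.76*q^2 - 6.29*q + 3.02)^2
(2) = exp(u)
(3) = 2.8 - 0.16*l
(4) = (4*exp(3*b) - 9*exp(2*b) + 121*exp(b) - 84)*exp(b)/(exp(6*b) - 9*exp(5*b) - 57*exp(4*b) + 477*exp(3*b) + 1596*exp(2*b) - 7056*exp(b) - 21952)
(5) = 2*(-35*c^3 + 109*c^2 - 80*c - 25)/(49*c^6 - 140*c^5 + 30*c^4 + 72*c^3 + 65*c^2 + 20*c + 4)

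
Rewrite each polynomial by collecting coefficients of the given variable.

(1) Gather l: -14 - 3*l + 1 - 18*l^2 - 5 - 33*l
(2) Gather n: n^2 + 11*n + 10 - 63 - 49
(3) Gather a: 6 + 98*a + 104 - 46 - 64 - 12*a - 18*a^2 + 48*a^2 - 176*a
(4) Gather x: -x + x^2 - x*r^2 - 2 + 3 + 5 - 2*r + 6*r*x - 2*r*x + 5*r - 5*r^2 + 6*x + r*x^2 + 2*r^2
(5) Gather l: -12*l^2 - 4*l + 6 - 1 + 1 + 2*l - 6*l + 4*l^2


(1) = -18*l^2 - 36*l - 18
(2) = n^2 + 11*n - 102
(3) = 30*a^2 - 90*a
(4) = -3*r^2 + 3*r + x^2*(r + 1) + x*(-r^2 + 4*r + 5) + 6
(5) = -8*l^2 - 8*l + 6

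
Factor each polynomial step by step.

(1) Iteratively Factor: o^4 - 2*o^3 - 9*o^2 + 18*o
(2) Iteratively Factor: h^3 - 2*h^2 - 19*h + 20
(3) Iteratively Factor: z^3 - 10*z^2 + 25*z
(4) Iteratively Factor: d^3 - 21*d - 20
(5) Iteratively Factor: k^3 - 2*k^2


(1) = (o - 3)*(o^3 + o^2 - 6*o) = (o - 3)*(o + 3)*(o^2 - 2*o) = (o - 3)*(o - 2)*(o + 3)*(o)
(2) = (h - 5)*(h^2 + 3*h - 4) = (h - 5)*(h - 1)*(h + 4)
(3) = (z - 5)*(z^2 - 5*z) = (z - 5)^2*(z)
(4) = (d - 5)*(d^2 + 5*d + 4) = (d - 5)*(d + 4)*(d + 1)
(5) = (k)*(k^2 - 2*k) = k*(k - 2)*(k)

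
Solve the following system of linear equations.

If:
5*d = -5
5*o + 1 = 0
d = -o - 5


Then:
No Solution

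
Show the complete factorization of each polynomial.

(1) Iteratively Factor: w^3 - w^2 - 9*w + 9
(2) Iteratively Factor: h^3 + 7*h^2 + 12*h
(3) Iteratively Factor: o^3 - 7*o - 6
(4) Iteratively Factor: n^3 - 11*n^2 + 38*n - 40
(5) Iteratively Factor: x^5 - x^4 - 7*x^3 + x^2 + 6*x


(1) = (w + 3)*(w^2 - 4*w + 3) = (w - 3)*(w + 3)*(w - 1)
(2) = (h + 4)*(h^2 + 3*h) = h*(h + 4)*(h + 3)
(3) = (o + 1)*(o^2 - o - 6) = (o + 1)*(o + 2)*(o - 3)
(4) = (n - 2)*(n^2 - 9*n + 20) = (n - 5)*(n - 2)*(n - 4)
(5) = (x + 2)*(x^4 - 3*x^3 - x^2 + 3*x) = (x - 3)*(x + 2)*(x^3 - x) = (x - 3)*(x - 1)*(x + 2)*(x^2 + x) = x*(x - 3)*(x - 1)*(x + 2)*(x + 1)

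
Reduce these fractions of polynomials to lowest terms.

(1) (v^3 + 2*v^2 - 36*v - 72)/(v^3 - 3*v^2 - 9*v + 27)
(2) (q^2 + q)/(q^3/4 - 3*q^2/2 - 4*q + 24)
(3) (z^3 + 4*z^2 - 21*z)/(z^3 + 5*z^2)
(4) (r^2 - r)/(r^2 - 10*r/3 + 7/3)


(1) = (v^3 + 2*v^2 - 36*v - 72)/(v^3 - 3*v^2 - 9*v + 27)
(2) = (4*q^2 + 4*q)/(q^3 - 6*q^2 - 16*q + 96)
(3) = (z^2 + 4*z - 21)/(z^2 + 5*z)
(4) = 3*r/(3*r - 7)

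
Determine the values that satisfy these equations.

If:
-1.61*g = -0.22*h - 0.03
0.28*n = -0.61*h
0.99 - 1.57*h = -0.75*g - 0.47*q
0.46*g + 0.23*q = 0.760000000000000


Then:
g = 0.24
h = 1.59
n = -3.47
q = 2.83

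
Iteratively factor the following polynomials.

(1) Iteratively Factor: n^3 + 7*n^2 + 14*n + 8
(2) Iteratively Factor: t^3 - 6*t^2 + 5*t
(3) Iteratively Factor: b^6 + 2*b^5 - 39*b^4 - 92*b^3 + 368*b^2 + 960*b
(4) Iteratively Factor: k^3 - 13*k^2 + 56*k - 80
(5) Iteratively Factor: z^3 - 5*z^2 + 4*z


(1) = (n + 1)*(n^2 + 6*n + 8) = (n + 1)*(n + 2)*(n + 4)
(2) = (t)*(t^2 - 6*t + 5) = t*(t - 5)*(t - 1)
(3) = (b)*(b^5 + 2*b^4 - 39*b^3 - 92*b^2 + 368*b + 960) = b*(b + 3)*(b^4 - b^3 - 36*b^2 + 16*b + 320) = b*(b - 5)*(b + 3)*(b^3 + 4*b^2 - 16*b - 64) = b*(b - 5)*(b + 3)*(b + 4)*(b^2 - 16) = b*(b - 5)*(b - 4)*(b + 3)*(b + 4)*(b + 4)
(4) = (k - 4)*(k^2 - 9*k + 20) = (k - 4)^2*(k - 5)
(5) = (z - 1)*(z^2 - 4*z) = (z - 4)*(z - 1)*(z)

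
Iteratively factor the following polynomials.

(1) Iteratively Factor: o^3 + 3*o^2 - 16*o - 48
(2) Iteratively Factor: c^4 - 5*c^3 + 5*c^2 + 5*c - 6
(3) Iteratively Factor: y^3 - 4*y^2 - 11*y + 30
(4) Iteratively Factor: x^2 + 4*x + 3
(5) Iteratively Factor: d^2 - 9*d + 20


(1) = (o - 4)*(o^2 + 7*o + 12) = (o - 4)*(o + 3)*(o + 4)
(2) = (c + 1)*(c^3 - 6*c^2 + 11*c - 6) = (c - 1)*(c + 1)*(c^2 - 5*c + 6) = (c - 3)*(c - 1)*(c + 1)*(c - 2)
(3) = (y + 3)*(y^2 - 7*y + 10) = (y - 2)*(y + 3)*(y - 5)
(4) = (x + 1)*(x + 3)
(5) = (d - 5)*(d - 4)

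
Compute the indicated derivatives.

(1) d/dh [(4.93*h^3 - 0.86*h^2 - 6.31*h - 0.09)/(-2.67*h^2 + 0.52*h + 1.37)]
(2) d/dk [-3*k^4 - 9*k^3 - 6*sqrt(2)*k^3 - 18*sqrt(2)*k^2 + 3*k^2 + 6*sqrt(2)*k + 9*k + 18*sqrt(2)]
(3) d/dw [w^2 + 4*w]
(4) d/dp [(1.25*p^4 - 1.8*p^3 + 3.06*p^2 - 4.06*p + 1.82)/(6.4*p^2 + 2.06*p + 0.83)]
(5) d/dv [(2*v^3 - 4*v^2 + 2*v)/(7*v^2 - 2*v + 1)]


(1) = (-13.1631*h^4 + 5.1272*h^3 + 2.9674*h^2 - 2.837*h - 8.5979)/(7.1289*h^4 - 2.7768*h^3 - 7.0454*h^2 + 1.4248*h + 1.8769)
(2) = -12*k^3 - 27*k^2 - 18*sqrt(2)*k^2 - 36*sqrt(2)*k + 6*k + 6*sqrt(2) + 9
(3) = 2*w + 4
(4) = (16.0*p^5 - 3.795*p^4 - 3.266*p^3 + 27.8056*p^2 - 18.2164*p - 7.119)/(40.96*p^4 + 26.368*p^3 + 14.8676*p^2 + 3.4196*p + 0.6889)
(5) = 2*(7*v^4 - 4*v^3 - 4*v + 1)/(49*v^4 - 28*v^3 + 18*v^2 - 4*v + 1)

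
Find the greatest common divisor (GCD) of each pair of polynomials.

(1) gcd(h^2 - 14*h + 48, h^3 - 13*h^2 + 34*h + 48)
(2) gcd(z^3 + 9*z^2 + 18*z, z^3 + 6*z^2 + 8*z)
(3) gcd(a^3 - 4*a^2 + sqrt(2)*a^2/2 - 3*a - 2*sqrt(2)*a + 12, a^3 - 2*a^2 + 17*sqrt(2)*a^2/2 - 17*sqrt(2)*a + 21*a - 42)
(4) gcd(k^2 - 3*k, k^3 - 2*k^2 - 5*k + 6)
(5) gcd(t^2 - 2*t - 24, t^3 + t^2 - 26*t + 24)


(1) = h^2 - 14*h + 48
(2) = gcd(z*(z + 3)*(z + 6), z*(z + 2)*(z + 4)) = z
(3) = a + 3*sqrt(2)/2
(4) = gcd(k*(k - 3), (k - 3)*(k - 1)*(k + 2)) = k - 3
(5) = gcd((t - 6)*(t + 4), (t - 4)*(t - 1)*(t + 6)) = 1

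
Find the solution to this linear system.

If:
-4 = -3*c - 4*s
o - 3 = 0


Then:
c = 4/3 - 4*s/3
o = 3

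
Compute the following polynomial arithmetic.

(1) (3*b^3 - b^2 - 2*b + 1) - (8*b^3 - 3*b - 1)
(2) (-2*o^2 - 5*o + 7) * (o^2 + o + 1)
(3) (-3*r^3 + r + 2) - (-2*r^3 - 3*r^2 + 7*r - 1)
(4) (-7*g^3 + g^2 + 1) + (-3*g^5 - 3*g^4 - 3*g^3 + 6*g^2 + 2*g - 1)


(1) = -5*b^3 - b^2 + b + 2
(2) = -2*o^4 - 7*o^3 + 2*o + 7
(3) = -r^3 + 3*r^2 - 6*r + 3
(4) = -3*g^5 - 3*g^4 - 10*g^3 + 7*g^2 + 2*g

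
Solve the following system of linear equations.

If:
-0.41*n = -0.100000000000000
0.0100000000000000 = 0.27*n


Then:
No Solution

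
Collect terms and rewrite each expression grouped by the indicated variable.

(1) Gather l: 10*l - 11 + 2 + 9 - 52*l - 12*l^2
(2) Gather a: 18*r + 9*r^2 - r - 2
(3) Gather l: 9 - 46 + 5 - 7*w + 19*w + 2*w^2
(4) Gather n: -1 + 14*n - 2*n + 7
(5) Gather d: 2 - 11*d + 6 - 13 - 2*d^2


(1) = -12*l^2 - 42*l
(2) = 9*r^2 + 17*r - 2
(3) = 2*w^2 + 12*w - 32
(4) = 12*n + 6
(5) = -2*d^2 - 11*d - 5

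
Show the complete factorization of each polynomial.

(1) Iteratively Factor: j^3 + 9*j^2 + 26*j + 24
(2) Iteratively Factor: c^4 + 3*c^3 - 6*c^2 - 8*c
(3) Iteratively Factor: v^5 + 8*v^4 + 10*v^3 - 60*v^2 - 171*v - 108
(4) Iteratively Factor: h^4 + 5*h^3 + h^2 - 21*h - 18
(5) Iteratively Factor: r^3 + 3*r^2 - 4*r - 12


(1) = (j + 2)*(j^2 + 7*j + 12) = (j + 2)*(j + 4)*(j + 3)
(2) = (c + 4)*(c^3 - c^2 - 2*c) = c*(c + 4)*(c^2 - c - 2) = c*(c + 1)*(c + 4)*(c - 2)
(3) = (v + 4)*(v^4 + 4*v^3 - 6*v^2 - 36*v - 27) = (v + 3)*(v + 4)*(v^3 + v^2 - 9*v - 9) = (v + 3)^2*(v + 4)*(v^2 - 2*v - 3) = (v + 1)*(v + 3)^2*(v + 4)*(v - 3)
(4) = (h + 3)*(h^3 + 2*h^2 - 5*h - 6) = (h + 3)^2*(h^2 - h - 2) = (h + 1)*(h + 3)^2*(h - 2)
(5) = (r + 3)*(r^2 - 4) = (r - 2)*(r + 3)*(r + 2)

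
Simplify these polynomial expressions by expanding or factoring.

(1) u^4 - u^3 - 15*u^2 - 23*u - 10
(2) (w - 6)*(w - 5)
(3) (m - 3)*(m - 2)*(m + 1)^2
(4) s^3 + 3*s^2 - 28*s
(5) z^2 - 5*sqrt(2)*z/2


(1) = (u - 5)*(u + 1)^2*(u + 2)
(2) = w^2 - 11*w + 30
(3) = m^4 - 3*m^3 - 3*m^2 + 7*m + 6
(4) = s*(s - 4)*(s + 7)
(5) = z*(z - 5*sqrt(2)/2)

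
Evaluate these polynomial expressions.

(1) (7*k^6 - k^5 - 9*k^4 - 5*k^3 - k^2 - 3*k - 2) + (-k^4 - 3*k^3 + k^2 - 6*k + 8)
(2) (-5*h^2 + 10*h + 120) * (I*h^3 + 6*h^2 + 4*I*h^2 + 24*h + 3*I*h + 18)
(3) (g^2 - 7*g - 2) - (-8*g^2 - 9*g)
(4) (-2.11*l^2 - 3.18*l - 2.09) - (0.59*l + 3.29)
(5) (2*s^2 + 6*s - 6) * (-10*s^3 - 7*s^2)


(1) = 7*k^6 - k^5 - 10*k^4 - 8*k^3 - 9*k + 6
(2) = -5*I*h^5 - 30*h^4 - 10*I*h^4 - 60*h^3 + 145*I*h^3 + 870*h^2 + 510*I*h^2 + 3060*h + 360*I*h + 2160
(3) = 9*g^2 + 2*g - 2
(4) = -2.11*l^2 - 3.77*l - 5.38
(5) = -20*s^5 - 74*s^4 + 18*s^3 + 42*s^2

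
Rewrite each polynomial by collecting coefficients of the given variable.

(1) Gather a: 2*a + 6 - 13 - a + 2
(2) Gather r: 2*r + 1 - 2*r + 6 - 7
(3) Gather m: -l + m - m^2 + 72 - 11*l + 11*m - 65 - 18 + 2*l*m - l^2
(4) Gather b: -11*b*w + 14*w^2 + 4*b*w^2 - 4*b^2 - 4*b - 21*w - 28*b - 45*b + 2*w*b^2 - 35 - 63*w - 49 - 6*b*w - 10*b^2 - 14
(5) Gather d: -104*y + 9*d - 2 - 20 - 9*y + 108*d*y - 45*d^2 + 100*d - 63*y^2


(1) = a - 5
(2) = 0
(3) = -l^2 - 12*l - m^2 + m*(2*l + 12) - 11
(4) = b^2*(2*w - 14) + b*(4*w^2 - 17*w - 77) + 14*w^2 - 84*w - 98
(5) = -45*d^2 + d*(108*y + 109) - 63*y^2 - 113*y - 22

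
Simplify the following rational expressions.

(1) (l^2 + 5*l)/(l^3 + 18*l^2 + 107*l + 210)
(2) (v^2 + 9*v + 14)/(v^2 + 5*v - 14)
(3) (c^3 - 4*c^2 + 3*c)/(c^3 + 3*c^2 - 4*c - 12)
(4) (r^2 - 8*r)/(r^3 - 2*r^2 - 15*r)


(1) = l/(l^2 + 13*l + 42)
(2) = (v + 2)/(v - 2)
(3) = (c^3 - 4*c^2 + 3*c)/(c^3 + 3*c^2 - 4*c - 12)
(4) = (r - 8)/(r^2 - 2*r - 15)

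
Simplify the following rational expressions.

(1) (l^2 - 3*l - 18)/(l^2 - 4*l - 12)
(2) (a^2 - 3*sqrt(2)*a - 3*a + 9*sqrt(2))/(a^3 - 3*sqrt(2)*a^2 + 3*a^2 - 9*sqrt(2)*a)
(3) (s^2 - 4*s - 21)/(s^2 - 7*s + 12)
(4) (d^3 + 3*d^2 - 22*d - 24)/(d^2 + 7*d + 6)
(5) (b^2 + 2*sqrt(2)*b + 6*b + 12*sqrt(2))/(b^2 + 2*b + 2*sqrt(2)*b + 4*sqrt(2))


(1) = (l + 3)/(l + 2)
(2) = (a - 3)/(a^2 + 3*a)
(3) = (s^2 - 4*s - 21)/(s^2 - 7*s + 12)
(4) = d - 4
(5) = (b + 6)/(b + 2)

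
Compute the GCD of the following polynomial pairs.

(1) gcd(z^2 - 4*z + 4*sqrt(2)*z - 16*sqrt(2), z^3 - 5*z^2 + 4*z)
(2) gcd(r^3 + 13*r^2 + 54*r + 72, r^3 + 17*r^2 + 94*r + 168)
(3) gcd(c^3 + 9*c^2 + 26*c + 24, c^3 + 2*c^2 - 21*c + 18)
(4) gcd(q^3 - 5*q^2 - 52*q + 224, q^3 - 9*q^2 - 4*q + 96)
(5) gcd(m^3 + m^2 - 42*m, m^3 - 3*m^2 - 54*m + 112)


(1) = gcd((z - 4)*(z + 4*sqrt(2)), z*(z - 4)*(z - 1)) = z - 4
(2) = gcd((r + 3)*(r + 4)*(r + 6), (r + 4)*(r + 6)*(r + 7)) = r^2 + 10*r + 24
(3) = gcd((c + 2)*(c + 3)*(c + 4), (c - 3)*(c - 1)*(c + 6)) = 1
(4) = q^2 - 12*q + 32
(5) = gcd(m*(m - 6)*(m + 7), (m - 8)*(m - 2)*(m + 7)) = m + 7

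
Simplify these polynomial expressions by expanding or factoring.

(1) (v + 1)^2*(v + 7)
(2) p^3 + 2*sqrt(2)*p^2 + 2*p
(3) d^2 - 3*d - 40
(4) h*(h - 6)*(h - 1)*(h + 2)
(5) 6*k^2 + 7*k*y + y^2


(1) = v^3 + 9*v^2 + 15*v + 7
(2) = p*(p + sqrt(2))^2
(3) = (d - 8)*(d + 5)
(4) = h^4 - 5*h^3 - 8*h^2 + 12*h
(5) = (k + y)*(6*k + y)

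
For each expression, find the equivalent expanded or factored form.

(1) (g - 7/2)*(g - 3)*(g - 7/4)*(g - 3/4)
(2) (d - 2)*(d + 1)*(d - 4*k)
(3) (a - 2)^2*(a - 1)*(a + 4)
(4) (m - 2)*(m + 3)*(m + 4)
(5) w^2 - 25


(1) = g^4 - 9*g^3 + 449*g^2/16 - 1113*g/32 + 441/32
(2) = d^3 - 4*d^2*k - d^2 + 4*d*k - 2*d + 8*k
(3) = a^4 - a^3 - 12*a^2 + 28*a - 16
(4) = m^3 + 5*m^2 - 2*m - 24
(5) = (w - 5)*(w + 5)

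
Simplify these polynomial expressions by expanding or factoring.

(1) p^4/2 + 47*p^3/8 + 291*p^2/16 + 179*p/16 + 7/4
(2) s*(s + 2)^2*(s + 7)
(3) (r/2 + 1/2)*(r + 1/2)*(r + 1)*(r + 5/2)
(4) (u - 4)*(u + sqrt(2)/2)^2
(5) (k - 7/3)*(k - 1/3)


(1) = (p/2 + 1/4)*(p + 1/4)*(p + 4)*(p + 7)
(2) = s^4 + 11*s^3 + 32*s^2 + 28*s
(3) = r^4/2 + 5*r^3/2 + 33*r^2/8 + 11*r/4 + 5/8
(4) = u^3 - 4*u^2 + sqrt(2)*u^2 - 4*sqrt(2)*u + u/2 - 2
(5) = k^2 - 8*k/3 + 7/9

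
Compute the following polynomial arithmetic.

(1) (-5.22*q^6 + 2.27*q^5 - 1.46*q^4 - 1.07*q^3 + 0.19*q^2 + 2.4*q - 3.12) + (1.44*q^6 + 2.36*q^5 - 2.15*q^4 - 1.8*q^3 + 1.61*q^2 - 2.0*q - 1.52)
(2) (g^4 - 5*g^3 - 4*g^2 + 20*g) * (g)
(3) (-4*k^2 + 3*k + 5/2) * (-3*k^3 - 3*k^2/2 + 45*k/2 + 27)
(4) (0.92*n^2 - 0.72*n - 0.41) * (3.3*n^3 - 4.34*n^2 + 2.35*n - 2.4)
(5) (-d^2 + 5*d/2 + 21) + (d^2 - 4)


(1) = -3.78*q^6 + 4.63*q^5 - 3.61*q^4 - 2.87*q^3 + 1.8*q^2 + 0.4*q - 4.64
(2) = g^5 - 5*g^4 - 4*g^3 + 20*g^2
(3) = 12*k^5 - 3*k^4 - 102*k^3 - 177*k^2/4 + 549*k/4 + 135/2
(4) = 3.036*n^5 - 6.3688*n^4 + 3.9338*n^3 - 2.1206*n^2 + 0.7645*n + 0.984
(5) = 5*d/2 + 17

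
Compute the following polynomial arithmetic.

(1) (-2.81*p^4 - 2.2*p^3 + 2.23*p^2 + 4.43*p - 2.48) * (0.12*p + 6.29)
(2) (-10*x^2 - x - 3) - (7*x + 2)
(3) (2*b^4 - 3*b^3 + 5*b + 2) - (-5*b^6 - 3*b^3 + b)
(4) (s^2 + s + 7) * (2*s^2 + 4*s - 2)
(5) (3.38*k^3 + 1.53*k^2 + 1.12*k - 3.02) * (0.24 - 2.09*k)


(1) = -0.3372*p^5 - 17.9389*p^4 - 13.5704*p^3 + 14.5583*p^2 + 27.5671*p - 15.5992
(2) = -10*x^2 - 8*x - 5
(3) = 5*b^6 + 2*b^4 + 4*b + 2
(4) = 2*s^4 + 6*s^3 + 16*s^2 + 26*s - 14
(5) = -7.0642*k^4 - 2.3865*k^3 - 1.9736*k^2 + 6.5806*k - 0.7248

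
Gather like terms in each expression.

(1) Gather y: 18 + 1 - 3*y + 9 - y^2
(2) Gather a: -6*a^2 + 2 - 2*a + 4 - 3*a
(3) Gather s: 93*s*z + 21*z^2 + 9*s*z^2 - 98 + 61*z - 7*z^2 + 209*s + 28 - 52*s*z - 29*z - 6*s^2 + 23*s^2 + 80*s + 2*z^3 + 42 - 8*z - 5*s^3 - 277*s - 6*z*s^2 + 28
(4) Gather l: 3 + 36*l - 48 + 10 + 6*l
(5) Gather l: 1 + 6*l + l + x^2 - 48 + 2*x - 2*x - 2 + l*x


(1) = -y^2 - 3*y + 28
(2) = -6*a^2 - 5*a + 6
(3) = -5*s^3 + s^2*(17 - 6*z) + s*(9*z^2 + 41*z + 12) + 2*z^3 + 14*z^2 + 24*z
(4) = 42*l - 35
(5) = l*(x + 7) + x^2 - 49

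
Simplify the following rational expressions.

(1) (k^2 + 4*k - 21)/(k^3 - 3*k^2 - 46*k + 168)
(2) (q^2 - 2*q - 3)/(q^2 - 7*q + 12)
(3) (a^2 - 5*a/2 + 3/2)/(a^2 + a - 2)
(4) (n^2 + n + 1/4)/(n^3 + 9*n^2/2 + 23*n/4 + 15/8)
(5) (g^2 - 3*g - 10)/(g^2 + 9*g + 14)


(1) = (k - 3)/(k^2 - 10*k + 24)
(2) = (q + 1)/(q - 4)
(3) = (2*a - 3)/(2*a + 4)
(4) = (4*n + 2)/(4*n^2 + 16*n + 15)
(5) = (g - 5)/(g + 7)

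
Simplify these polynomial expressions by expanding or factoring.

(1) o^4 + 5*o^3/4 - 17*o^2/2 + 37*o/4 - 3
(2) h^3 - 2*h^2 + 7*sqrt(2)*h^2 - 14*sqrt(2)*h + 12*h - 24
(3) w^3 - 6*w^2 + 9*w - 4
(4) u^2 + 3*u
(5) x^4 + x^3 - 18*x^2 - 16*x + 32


(1) = (o - 1)^2*(o - 3/4)*(o + 4)
(2) = (h - 2)*(h + sqrt(2))*(h + 6*sqrt(2))
(3) = (w - 4)*(w - 1)^2
(4) = u*(u + 3)
(5) = (x - 4)*(x - 1)*(x + 2)*(x + 4)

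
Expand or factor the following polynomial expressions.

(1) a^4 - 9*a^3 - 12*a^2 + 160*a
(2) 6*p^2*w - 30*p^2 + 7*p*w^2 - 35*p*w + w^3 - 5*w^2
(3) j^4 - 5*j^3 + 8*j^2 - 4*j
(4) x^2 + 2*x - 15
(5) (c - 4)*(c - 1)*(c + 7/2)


(1) = a*(a - 8)*(a - 5)*(a + 4)
(2) = (p + w)*(6*p + w)*(w - 5)
(3) = j*(j - 2)^2*(j - 1)
(4) = (x - 3)*(x + 5)
(5) = c^3 - 3*c^2/2 - 27*c/2 + 14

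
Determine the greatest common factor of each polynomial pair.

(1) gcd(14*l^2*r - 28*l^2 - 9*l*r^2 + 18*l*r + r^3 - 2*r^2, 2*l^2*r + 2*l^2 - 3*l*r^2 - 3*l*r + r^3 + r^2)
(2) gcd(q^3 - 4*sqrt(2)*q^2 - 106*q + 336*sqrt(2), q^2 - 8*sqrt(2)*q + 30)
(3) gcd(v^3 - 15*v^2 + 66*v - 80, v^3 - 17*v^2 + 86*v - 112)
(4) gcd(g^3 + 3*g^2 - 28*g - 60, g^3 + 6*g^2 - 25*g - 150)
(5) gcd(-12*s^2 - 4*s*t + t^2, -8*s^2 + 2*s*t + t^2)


(1) = -2*l + r
(2) = gcd((q - 8*sqrt(2))*(q - 3*sqrt(2))*(q + 7*sqrt(2)), (q - 5*sqrt(2))*(q - 3*sqrt(2))) = q - 3*sqrt(2)
(3) = gcd((v - 8)*(v - 5)*(v - 2), (v - 8)*(v - 7)*(v - 2)) = v^2 - 10*v + 16
(4) = g^2 + g - 30
(5) = 1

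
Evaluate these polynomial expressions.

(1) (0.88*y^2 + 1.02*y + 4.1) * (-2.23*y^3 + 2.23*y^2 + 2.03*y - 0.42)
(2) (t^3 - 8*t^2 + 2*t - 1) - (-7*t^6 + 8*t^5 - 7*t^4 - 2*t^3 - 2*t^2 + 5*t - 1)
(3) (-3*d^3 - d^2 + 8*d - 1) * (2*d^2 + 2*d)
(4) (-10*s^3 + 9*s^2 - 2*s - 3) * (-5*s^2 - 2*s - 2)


(1) = -1.9624*y^5 - 0.3122*y^4 - 5.082*y^3 + 10.844*y^2 + 7.8946*y - 1.722
(2) = 7*t^6 - 8*t^5 + 7*t^4 + 3*t^3 - 6*t^2 - 3*t
(3) = -6*d^5 - 8*d^4 + 14*d^3 + 14*d^2 - 2*d
(4) = 50*s^5 - 25*s^4 + 12*s^3 + s^2 + 10*s + 6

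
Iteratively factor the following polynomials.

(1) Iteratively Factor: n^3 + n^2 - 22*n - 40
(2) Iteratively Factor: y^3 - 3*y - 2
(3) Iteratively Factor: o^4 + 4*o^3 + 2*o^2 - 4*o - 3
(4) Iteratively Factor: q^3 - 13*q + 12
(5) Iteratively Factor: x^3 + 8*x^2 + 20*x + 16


(1) = (n + 4)*(n^2 - 3*n - 10) = (n + 2)*(n + 4)*(n - 5)
(2) = (y - 2)*(y^2 + 2*y + 1) = (y - 2)*(y + 1)*(y + 1)
(3) = (o - 1)*(o^3 + 5*o^2 + 7*o + 3) = (o - 1)*(o + 1)*(o^2 + 4*o + 3) = (o - 1)*(o + 1)*(o + 3)*(o + 1)
(4) = (q - 3)*(q^2 + 3*q - 4) = (q - 3)*(q - 1)*(q + 4)
(5) = (x + 2)*(x^2 + 6*x + 8) = (x + 2)*(x + 4)*(x + 2)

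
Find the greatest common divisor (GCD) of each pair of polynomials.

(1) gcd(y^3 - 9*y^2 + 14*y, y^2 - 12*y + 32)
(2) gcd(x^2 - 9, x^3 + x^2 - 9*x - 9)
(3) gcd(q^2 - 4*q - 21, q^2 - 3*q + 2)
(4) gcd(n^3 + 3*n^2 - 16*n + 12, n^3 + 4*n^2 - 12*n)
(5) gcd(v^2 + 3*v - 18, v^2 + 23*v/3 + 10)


(1) = gcd(y*(y - 7)*(y - 2), (y - 8)*(y - 4)) = 1
(2) = gcd((x - 3)*(x + 3), (x - 3)*(x + 1)*(x + 3)) = x^2 - 9
(3) = gcd((q - 7)*(q + 3), (q - 2)*(q - 1)) = 1
(4) = n^2 + 4*n - 12
(5) = gcd((v - 3)*(v + 6), (v + 5/3)*(v + 6)) = v + 6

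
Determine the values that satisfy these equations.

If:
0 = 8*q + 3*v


Then:
q = -3*v/8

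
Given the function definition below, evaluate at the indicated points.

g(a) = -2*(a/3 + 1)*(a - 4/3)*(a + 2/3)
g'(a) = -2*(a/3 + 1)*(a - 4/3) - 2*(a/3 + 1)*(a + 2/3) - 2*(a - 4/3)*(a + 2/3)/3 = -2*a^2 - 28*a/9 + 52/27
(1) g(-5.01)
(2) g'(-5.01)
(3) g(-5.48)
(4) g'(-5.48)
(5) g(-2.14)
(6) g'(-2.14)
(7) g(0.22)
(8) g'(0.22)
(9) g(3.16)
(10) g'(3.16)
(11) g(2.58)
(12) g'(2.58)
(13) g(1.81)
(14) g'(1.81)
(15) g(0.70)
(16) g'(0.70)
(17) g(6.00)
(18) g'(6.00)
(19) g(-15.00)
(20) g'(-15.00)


(1) = 36.92
(2) = -32.69
(3) = 54.22
(4) = -41.09
(5) = -2.93
(6) = -0.58
(7) = 2.12
(8) = 1.14
(9) = -28.71
(10) = -27.88
(11) = -15.06
(12) = -19.41
(13) = -3.79
(14) = -10.26
(15) = 2.14
(16) = -1.23
(17) = -186.67
(18) = -88.74
(19) = 1872.89
(20) = -401.41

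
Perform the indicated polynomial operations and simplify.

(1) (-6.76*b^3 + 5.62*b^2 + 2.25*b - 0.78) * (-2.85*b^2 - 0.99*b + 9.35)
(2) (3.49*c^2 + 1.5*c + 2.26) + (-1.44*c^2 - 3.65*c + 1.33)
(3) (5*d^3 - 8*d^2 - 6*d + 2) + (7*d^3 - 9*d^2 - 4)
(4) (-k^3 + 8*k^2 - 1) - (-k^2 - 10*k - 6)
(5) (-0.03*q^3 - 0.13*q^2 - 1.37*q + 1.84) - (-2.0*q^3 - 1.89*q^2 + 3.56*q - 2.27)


(1) = 19.266*b^5 - 9.3246*b^4 - 75.1823*b^3 + 52.5425*b^2 + 21.8097*b - 7.293
(2) = 2.05*c^2 - 2.15*c + 3.59
(3) = 12*d^3 - 17*d^2 - 6*d - 2
(4) = -k^3 + 9*k^2 + 10*k + 5
(5) = 1.97*q^3 + 1.76*q^2 - 4.93*q + 4.11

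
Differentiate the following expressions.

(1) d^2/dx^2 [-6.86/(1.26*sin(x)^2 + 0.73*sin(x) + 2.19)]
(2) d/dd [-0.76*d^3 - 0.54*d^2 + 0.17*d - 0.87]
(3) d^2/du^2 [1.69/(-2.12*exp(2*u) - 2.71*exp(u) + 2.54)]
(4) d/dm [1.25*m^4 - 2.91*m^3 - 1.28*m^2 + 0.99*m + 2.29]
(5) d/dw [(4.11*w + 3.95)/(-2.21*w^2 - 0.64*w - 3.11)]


(1) = (43.563744*sin(x)^4 + 18.929484*sin(x)^3 - 137.407858*sin(x)^2 - 48.82605*sin(x) + 30.54758)/(1.26*sin(x)^2 + 0.73*sin(x) + 2.19)^3
(2) = -2.28*d^2 - 1.08*d + 0.17
(3) = (-1.69*(4.24*exp(u) + 2.71)*(8.48*exp(u) + 5.42)*exp(u) + (14.3312*exp(u) + 4.5799)*(2.12*exp(2*u) + 2.71*exp(u) - 2.54))*exp(u)/(2.12*exp(2*u) + 2.71*exp(u) - 2.54)^3
(4) = 5.0*m^3 - 8.73*m^2 - 2.56*m + 0.99
(5) = (9.0831*w^2 + 17.459*w - 10.2541)/(4.8841*w^4 + 2.8288*w^3 + 14.1558*w^2 + 3.9808*w + 9.6721)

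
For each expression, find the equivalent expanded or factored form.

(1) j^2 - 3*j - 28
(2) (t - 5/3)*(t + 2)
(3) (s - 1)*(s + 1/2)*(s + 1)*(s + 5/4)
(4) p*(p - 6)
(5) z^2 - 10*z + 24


(1) = (j - 7)*(j + 4)
(2) = t^2 + t/3 - 10/3
(3) = s^4 + 7*s^3/4 - 3*s^2/8 - 7*s/4 - 5/8
(4) = p^2 - 6*p
(5) = (z - 6)*(z - 4)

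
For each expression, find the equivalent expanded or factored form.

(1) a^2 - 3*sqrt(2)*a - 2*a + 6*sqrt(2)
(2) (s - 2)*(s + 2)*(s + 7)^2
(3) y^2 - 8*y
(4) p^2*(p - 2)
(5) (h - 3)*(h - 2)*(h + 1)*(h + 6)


(1) = (a - 2)*(a - 3*sqrt(2))
(2) = s^4 + 14*s^3 + 45*s^2 - 56*s - 196
(3) = y*(y - 8)
(4) = p^3 - 2*p^2
(5) = h^4 + 2*h^3 - 23*h^2 + 12*h + 36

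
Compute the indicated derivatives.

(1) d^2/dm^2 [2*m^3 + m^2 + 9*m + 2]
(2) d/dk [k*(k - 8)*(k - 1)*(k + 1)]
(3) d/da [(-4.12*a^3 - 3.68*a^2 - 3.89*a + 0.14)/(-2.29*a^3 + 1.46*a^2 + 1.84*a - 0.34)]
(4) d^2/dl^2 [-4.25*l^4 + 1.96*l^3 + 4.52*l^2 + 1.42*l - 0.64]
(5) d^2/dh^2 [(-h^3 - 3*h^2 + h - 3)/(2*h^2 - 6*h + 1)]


(1) = 12*m + 2
(2) = 4*k^3 - 24*k^2 - 2*k + 8
(3) = (-14.4424*a^4 - 32.9778*a^3 + 4.0724*a^2 + 2.0936*a + 1.065)/(5.2441*a^6 - 6.6868*a^5 - 6.2956*a^4 + 6.93*a^3 + 2.3928*a^2 - 1.2512*a + 0.1156)
(4) = -51.0*l^2 + 11.76*l + 9.04
(5) = 66*(-2*h^3 + 3*h - 3)/(8*h^6 - 72*h^5 + 228*h^4 - 288*h^3 + 114*h^2 - 18*h + 1)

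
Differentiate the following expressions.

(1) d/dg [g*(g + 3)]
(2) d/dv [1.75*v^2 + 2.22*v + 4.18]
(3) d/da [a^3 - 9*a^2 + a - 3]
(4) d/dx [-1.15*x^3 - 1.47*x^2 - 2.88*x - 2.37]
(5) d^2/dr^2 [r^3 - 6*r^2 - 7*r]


(1) = 2*g + 3
(2) = 3.5*v + 2.22
(3) = 3*a^2 - 18*a + 1
(4) = -3.45*x^2 - 2.94*x - 2.88
(5) = 6*r - 12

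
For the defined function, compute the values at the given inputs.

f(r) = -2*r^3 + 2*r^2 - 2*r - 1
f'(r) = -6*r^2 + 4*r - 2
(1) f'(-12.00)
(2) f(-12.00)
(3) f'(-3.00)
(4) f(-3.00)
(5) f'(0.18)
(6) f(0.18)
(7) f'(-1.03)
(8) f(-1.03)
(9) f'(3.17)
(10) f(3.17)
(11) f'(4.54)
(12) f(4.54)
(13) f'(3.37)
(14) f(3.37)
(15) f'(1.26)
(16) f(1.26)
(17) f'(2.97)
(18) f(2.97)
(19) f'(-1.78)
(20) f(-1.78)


(1) = -914.00
(2) = 3767.00
(3) = -68.00
(4) = 77.00
(5) = -1.47
(6) = -1.31
(7) = -12.49
(8) = 5.37
(9) = -49.61
(10) = -50.95
(11) = -107.51
(12) = -156.01
(13) = -56.66
(14) = -61.57
(15) = -6.49
(16) = -4.35
(17) = -43.05
(18) = -41.69
(19) = -28.13
(20) = 20.18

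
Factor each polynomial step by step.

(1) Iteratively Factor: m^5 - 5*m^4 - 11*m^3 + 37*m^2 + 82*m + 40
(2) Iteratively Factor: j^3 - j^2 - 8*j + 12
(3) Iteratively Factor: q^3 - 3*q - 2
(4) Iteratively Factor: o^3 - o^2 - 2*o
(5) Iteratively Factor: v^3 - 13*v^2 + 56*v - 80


(1) = (m - 4)*(m^4 - m^3 - 15*m^2 - 23*m - 10) = (m - 4)*(m + 1)*(m^3 - 2*m^2 - 13*m - 10) = (m - 5)*(m - 4)*(m + 1)*(m^2 + 3*m + 2) = (m - 5)*(m - 4)*(m + 1)^2*(m + 2)
(2) = (j - 2)*(j^2 + j - 6) = (j - 2)^2*(j + 3)
(3) = (q - 2)*(q^2 + 2*q + 1) = (q - 2)*(q + 1)*(q + 1)
(4) = (o)*(o^2 - o - 2) = o*(o + 1)*(o - 2)
(5) = (v - 4)*(v^2 - 9*v + 20) = (v - 5)*(v - 4)*(v - 4)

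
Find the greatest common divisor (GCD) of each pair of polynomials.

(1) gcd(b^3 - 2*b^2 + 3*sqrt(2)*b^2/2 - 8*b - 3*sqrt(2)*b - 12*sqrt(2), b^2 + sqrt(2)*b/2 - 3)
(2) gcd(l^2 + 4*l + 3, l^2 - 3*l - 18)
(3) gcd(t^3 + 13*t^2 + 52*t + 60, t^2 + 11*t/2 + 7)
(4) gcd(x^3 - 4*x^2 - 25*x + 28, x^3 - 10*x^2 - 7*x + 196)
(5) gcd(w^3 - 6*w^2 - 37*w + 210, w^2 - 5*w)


(1) = b + 3*sqrt(2)/2
(2) = l + 3
(3) = t + 2
(4) = gcd((x - 7)*(x - 1)*(x + 4), (x - 7)^2*(x + 4)) = x^2 - 3*x - 28
(5) = w - 5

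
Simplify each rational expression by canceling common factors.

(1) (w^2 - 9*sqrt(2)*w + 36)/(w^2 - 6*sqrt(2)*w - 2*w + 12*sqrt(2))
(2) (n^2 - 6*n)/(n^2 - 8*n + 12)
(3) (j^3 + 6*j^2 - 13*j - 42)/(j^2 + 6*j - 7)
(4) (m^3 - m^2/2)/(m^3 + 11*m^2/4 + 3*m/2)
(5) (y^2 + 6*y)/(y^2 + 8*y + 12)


(1) = (w - 3*sqrt(2))/(w - 2)
(2) = n/(n - 2)
(3) = (j^2 - j - 6)/(j - 1)
(4) = (4*m^2 - 2*m)/(4*m^2 + 11*m + 6)
(5) = y/(y + 2)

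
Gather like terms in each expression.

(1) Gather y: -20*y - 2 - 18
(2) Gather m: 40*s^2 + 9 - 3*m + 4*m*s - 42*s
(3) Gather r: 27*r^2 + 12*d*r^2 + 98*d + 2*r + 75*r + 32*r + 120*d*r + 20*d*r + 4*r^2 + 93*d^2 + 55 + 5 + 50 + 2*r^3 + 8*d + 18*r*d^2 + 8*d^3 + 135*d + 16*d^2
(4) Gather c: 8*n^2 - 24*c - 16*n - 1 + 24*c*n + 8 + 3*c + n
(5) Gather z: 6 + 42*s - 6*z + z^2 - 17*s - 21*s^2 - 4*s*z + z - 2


(1) = -20*y - 20
(2) = m*(4*s - 3) + 40*s^2 - 42*s + 9
(3) = 8*d^3 + 109*d^2 + 241*d + 2*r^3 + r^2*(12*d + 31) + r*(18*d^2 + 140*d + 109) + 110
(4) = c*(24*n - 21) + 8*n^2 - 15*n + 7
(5) = -21*s^2 + 25*s + z^2 + z*(-4*s - 5) + 4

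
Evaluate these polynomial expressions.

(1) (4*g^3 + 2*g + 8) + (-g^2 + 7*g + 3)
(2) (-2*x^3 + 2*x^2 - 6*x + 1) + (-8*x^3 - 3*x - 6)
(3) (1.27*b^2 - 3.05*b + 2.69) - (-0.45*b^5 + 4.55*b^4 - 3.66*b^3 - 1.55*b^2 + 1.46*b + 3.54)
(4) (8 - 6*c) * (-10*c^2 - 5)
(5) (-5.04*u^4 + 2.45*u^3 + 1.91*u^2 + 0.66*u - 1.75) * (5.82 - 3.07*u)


(1) = 4*g^3 - g^2 + 9*g + 11
(2) = -10*x^3 + 2*x^2 - 9*x - 5
(3) = 0.45*b^5 - 4.55*b^4 + 3.66*b^3 + 2.82*b^2 - 4.51*b - 0.85
(4) = 60*c^3 - 80*c^2 + 30*c - 40
(5) = 15.4728*u^5 - 36.8543*u^4 + 8.3953*u^3 + 9.09*u^2 + 9.2137*u - 10.185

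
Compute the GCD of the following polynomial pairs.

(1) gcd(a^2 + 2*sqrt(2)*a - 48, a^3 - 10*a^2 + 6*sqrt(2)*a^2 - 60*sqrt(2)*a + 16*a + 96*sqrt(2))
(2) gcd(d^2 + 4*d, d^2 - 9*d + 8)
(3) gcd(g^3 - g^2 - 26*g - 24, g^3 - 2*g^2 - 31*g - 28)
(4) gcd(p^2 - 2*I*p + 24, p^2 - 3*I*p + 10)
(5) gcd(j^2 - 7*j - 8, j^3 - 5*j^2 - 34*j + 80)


(1) = a + 6*sqrt(2)
(2) = gcd(d*(d + 4), (d - 8)*(d - 1)) = 1
(3) = gcd((g - 6)*(g + 1)*(g + 4), (g - 7)*(g + 1)*(g + 4)) = g^2 + 5*g + 4
(4) = gcd((p - 6*I)*(p + 4*I), (p - 5*I)*(p + 2*I)) = 1
(5) = j - 8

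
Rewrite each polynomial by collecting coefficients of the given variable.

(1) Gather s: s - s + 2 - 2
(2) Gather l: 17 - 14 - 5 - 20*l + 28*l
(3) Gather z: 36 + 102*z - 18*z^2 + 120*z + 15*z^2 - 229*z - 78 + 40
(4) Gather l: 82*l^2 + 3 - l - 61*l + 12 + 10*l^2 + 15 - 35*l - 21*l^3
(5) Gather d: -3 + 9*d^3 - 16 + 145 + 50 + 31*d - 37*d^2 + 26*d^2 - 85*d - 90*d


(1) = 0
(2) = 8*l - 2
(3) = -3*z^2 - 7*z - 2
(4) = -21*l^3 + 92*l^2 - 97*l + 30
(5) = 9*d^3 - 11*d^2 - 144*d + 176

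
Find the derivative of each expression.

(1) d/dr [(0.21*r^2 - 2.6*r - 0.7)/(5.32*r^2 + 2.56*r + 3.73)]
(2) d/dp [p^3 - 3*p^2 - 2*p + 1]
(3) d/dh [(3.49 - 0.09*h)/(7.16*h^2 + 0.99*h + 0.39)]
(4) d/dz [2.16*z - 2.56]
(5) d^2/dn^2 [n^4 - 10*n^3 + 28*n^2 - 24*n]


(1) = (14.3696*r^2 + 9.0146*r - 7.906)/(28.3024*r^4 + 27.2384*r^3 + 46.2408*r^2 + 19.0976*r + 13.9129)
(2) = 3*p^2 - 6*p - 2
(3) = (0.6444*h^2 - 49.9768*h - 3.4902)/(51.2656*h^4 + 14.1768*h^3 + 6.5649*h^2 + 0.7722*h + 0.1521)
(4) = 2.16000000000000
(5) = 12*n^2 - 60*n + 56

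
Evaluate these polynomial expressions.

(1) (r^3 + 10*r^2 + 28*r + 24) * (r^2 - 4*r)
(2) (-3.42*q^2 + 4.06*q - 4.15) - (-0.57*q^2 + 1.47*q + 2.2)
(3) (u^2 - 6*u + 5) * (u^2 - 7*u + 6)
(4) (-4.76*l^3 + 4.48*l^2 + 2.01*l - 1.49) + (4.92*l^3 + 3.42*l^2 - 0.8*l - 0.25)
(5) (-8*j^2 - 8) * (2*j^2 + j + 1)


(1) = r^5 + 6*r^4 - 12*r^3 - 88*r^2 - 96*r
(2) = -2.85*q^2 + 2.59*q - 6.35
(3) = u^4 - 13*u^3 + 53*u^2 - 71*u + 30
(4) = 0.16*l^3 + 7.9*l^2 + 1.21*l - 1.74
(5) = -16*j^4 - 8*j^3 - 24*j^2 - 8*j - 8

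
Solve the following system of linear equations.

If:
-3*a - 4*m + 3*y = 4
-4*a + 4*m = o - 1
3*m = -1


Then:
a = y - 8/9
m = -1/3
o = 29/9 - 4*y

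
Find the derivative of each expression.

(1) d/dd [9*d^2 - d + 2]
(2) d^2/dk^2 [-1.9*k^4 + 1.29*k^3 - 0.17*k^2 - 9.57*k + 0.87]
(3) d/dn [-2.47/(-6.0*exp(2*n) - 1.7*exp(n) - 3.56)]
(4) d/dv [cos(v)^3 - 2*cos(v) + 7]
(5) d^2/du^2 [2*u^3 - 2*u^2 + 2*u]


(1) = 18*d - 1
(2) = -22.8*k^2 + 7.74*k - 0.34
(3) = (-29.64*exp(n) - 4.199)*exp(n)/(6.0*exp(2*n) + 1.7*exp(n) + 3.56)^2
(4) = 3*sin(v)^3 - sin(v)
(5) = 12*u - 4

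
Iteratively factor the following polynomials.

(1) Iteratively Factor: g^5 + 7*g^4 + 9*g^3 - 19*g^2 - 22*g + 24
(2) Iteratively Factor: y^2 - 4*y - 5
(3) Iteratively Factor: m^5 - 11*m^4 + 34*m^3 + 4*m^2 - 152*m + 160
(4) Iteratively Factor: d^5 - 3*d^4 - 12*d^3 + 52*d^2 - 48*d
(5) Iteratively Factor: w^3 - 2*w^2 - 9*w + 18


(1) = (g + 2)*(g^4 + 5*g^3 - g^2 - 17*g + 12) = (g + 2)*(g + 3)*(g^3 + 2*g^2 - 7*g + 4) = (g - 1)*(g + 2)*(g + 3)*(g^2 + 3*g - 4) = (g - 1)*(g + 2)*(g + 3)*(g + 4)*(g - 1)
(2) = (y - 5)*(y + 1)
(3) = (m - 4)*(m^4 - 7*m^3 + 6*m^2 + 28*m - 40) = (m - 4)*(m - 2)*(m^3 - 5*m^2 - 4*m + 20) = (m - 5)*(m - 4)*(m - 2)*(m^2 - 4) = (m - 5)*(m - 4)*(m - 2)*(m + 2)*(m - 2)
(4) = (d - 2)*(d^4 - d^3 - 14*d^2 + 24*d) = (d - 2)^2*(d^3 + d^2 - 12*d) = d*(d - 2)^2*(d^2 + d - 12) = d*(d - 3)*(d - 2)^2*(d + 4)
(5) = (w + 3)*(w^2 - 5*w + 6) = (w - 2)*(w + 3)*(w - 3)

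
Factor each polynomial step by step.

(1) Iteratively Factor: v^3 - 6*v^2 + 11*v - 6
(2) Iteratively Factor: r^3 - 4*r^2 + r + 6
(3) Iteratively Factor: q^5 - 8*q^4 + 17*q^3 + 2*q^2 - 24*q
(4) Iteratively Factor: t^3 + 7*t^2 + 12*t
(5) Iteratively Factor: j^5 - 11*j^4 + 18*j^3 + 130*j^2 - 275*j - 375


(1) = (v - 2)*(v^2 - 4*v + 3) = (v - 2)*(v - 1)*(v - 3)
(2) = (r + 1)*(r^2 - 5*r + 6) = (r - 3)*(r + 1)*(r - 2)
(3) = (q + 1)*(q^4 - 9*q^3 + 26*q^2 - 24*q) = (q - 2)*(q + 1)*(q^3 - 7*q^2 + 12*q) = (q - 3)*(q - 2)*(q + 1)*(q^2 - 4*q) = (q - 4)*(q - 3)*(q - 2)*(q + 1)*(q)
(4) = (t + 3)*(t^2 + 4*t) = (t + 3)*(t + 4)*(t)
(5) = (j + 1)*(j^4 - 12*j^3 + 30*j^2 + 100*j - 375) = (j - 5)*(j + 1)*(j^3 - 7*j^2 - 5*j + 75) = (j - 5)^2*(j + 1)*(j^2 - 2*j - 15) = (j - 5)^3*(j + 1)*(j + 3)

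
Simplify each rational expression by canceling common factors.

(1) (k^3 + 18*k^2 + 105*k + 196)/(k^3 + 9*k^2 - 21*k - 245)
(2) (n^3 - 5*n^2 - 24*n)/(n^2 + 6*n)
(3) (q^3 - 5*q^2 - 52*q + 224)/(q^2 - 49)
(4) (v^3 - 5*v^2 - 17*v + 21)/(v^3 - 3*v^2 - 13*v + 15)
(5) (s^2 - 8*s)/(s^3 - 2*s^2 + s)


(1) = (k + 4)/(k - 5)
(2) = (n^2 - 5*n - 24)/(n + 6)
(3) = (q^2 - 12*q + 32)/(q - 7)
(4) = (v - 7)/(v - 5)
(5) = (s - 8)/(s^2 - 2*s + 1)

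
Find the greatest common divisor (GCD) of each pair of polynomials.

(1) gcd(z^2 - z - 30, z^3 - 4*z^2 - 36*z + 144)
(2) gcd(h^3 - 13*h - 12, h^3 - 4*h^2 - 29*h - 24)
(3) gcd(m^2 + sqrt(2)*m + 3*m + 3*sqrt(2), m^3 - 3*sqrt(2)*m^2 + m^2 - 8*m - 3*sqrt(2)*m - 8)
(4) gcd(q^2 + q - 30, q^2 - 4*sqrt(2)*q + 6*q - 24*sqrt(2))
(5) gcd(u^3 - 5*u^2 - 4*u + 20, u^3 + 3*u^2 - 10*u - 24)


(1) = gcd((z - 6)*(z + 5), (z - 6)*(z - 4)*(z + 6)) = z - 6
(2) = gcd((h - 4)*(h + 1)*(h + 3), (h - 8)*(h + 1)*(h + 3)) = h^2 + 4*h + 3
(3) = m + sqrt(2)
(4) = gcd((q - 5)*(q + 6), (q + 6)*(q - 4*sqrt(2))) = q + 6
(5) = gcd((u - 5)*(u - 2)*(u + 2), (u - 3)*(u + 2)*(u + 4)) = u + 2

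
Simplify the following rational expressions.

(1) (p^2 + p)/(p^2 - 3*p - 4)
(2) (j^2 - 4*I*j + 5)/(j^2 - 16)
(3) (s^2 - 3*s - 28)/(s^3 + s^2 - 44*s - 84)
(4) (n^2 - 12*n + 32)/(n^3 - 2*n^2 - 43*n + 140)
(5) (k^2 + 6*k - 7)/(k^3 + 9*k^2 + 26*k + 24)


(1) = p/(p - 4)
(2) = (j^2 - 4*I*j + 5)/(j^2 - 16)
(3) = (s + 4)/(s^2 + 8*s + 12)
(4) = (n - 8)/(n^2 + 2*n - 35)
(5) = (k^2 + 6*k - 7)/(k^3 + 9*k^2 + 26*k + 24)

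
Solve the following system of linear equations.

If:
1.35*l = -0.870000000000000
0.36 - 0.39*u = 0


Then:
l = -0.64
u = 0.92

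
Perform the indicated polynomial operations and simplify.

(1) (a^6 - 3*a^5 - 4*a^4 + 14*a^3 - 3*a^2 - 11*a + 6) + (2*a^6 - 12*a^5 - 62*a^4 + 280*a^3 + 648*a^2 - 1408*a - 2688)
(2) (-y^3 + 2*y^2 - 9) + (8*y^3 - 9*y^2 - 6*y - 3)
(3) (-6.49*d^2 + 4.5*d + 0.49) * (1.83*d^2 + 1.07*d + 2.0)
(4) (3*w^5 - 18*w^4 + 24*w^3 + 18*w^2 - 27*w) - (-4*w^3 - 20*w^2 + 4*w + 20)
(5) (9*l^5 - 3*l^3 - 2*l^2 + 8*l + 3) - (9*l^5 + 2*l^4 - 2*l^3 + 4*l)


(1) = 3*a^6 - 15*a^5 - 66*a^4 + 294*a^3 + 645*a^2 - 1419*a - 2682
(2) = 7*y^3 - 7*y^2 - 6*y - 12
(3) = -11.8767*d^4 + 1.2907*d^3 - 7.2683*d^2 + 9.5243*d + 0.98
(4) = 3*w^5 - 18*w^4 + 28*w^3 + 38*w^2 - 31*w - 20
(5) = -2*l^4 - l^3 - 2*l^2 + 4*l + 3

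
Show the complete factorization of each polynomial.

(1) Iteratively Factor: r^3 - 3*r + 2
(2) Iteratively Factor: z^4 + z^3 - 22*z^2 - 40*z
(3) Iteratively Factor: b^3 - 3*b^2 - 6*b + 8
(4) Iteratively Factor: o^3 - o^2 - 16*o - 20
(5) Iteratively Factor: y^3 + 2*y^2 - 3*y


(1) = (r - 1)*(r^2 + r - 2) = (r - 1)*(r + 2)*(r - 1)
(2) = (z)*(z^3 + z^2 - 22*z - 40) = z*(z - 5)*(z^2 + 6*z + 8) = z*(z - 5)*(z + 4)*(z + 2)
(3) = (b - 1)*(b^2 - 2*b - 8) = (b - 4)*(b - 1)*(b + 2)
(4) = (o + 2)*(o^2 - 3*o - 10) = (o - 5)*(o + 2)*(o + 2)
(5) = (y)*(y^2 + 2*y - 3) = y*(y + 3)*(y - 1)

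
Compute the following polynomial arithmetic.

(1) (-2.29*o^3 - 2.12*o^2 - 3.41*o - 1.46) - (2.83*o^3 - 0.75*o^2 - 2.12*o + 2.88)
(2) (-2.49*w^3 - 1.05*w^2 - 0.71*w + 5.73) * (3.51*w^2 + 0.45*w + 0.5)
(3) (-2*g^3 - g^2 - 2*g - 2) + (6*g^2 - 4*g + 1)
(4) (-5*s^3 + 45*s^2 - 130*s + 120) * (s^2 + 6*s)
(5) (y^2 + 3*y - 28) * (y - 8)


(1) = -5.12*o^3 - 1.37*o^2 - 1.29*o - 4.34
(2) = -8.7399*w^5 - 4.806*w^4 - 4.2096*w^3 + 19.2678*w^2 + 2.2235*w + 2.865
(3) = -2*g^3 + 5*g^2 - 6*g - 1
(4) = -5*s^5 + 15*s^4 + 140*s^3 - 660*s^2 + 720*s
(5) = y^3 - 5*y^2 - 52*y + 224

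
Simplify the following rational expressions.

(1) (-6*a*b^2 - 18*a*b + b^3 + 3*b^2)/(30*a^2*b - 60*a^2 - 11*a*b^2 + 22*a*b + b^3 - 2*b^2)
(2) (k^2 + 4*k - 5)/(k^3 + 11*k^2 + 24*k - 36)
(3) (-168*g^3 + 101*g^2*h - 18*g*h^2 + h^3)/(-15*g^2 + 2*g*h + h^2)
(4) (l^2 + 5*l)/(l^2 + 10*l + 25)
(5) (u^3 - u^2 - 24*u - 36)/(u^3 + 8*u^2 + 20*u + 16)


(1) = (-b^2 - 3*b)/(5*a*b - 10*a - b^2 + 2*b)
(2) = (k + 5)/(k^2 + 12*k + 36)
(3) = (56*g^2 - 15*g*h + h^2)/(5*g + h)
(4) = l/(l + 5)
(5) = (u^2 - 3*u - 18)/(u^2 + 6*u + 8)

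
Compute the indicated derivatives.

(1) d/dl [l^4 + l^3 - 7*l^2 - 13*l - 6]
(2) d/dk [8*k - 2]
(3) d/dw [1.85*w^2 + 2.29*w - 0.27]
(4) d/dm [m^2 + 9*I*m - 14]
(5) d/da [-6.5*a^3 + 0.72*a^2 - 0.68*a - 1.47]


(1) = 4*l^3 + 3*l^2 - 14*l - 13
(2) = 8
(3) = 3.7*w + 2.29
(4) = 2*m + 9*I
(5) = -19.5*a^2 + 1.44*a - 0.68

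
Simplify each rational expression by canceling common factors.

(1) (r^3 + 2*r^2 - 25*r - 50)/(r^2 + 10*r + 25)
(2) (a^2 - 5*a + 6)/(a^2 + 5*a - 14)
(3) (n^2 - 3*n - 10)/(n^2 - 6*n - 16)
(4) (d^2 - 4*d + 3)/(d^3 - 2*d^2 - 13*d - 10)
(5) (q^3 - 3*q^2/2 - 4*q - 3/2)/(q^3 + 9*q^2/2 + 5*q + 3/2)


(1) = (r^2 - 3*r - 10)/(r + 5)
(2) = (a - 3)/(a + 7)
(3) = (n - 5)/(n - 8)
(4) = (d^2 - 4*d + 3)/(d^3 - 2*d^2 - 13*d - 10)
(5) = (q - 3)/(q + 3)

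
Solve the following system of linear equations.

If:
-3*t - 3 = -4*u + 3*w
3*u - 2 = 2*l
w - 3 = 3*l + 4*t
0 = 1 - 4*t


Then:
l = -157/76
t = 1/4
u = -27/38
w = -167/76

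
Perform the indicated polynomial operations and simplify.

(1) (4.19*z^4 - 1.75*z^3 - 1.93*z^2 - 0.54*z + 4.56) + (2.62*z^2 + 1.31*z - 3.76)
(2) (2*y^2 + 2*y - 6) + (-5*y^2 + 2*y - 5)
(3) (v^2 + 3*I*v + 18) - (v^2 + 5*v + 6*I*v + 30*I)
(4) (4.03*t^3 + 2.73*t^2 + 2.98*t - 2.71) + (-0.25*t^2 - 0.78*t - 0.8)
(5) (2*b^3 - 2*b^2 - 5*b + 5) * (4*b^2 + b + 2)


(1) = 4.19*z^4 - 1.75*z^3 + 0.69*z^2 + 0.77*z + 0.8
(2) = -3*y^2 + 4*y - 11
(3) = -5*v - 3*I*v + 18 - 30*I
(4) = 4.03*t^3 + 2.48*t^2 + 2.2*t - 3.51
(5) = 8*b^5 - 6*b^4 - 18*b^3 + 11*b^2 - 5*b + 10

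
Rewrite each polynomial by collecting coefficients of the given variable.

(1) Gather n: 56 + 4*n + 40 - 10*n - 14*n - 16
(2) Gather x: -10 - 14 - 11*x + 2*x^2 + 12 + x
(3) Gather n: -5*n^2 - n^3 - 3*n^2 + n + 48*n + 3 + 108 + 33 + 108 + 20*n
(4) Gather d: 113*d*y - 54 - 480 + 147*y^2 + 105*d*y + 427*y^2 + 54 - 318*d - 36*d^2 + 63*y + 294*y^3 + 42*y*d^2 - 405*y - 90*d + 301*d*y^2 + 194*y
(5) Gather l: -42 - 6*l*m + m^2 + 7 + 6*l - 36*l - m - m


(1) = 80 - 20*n
(2) = 2*x^2 - 10*x - 12
(3) = -n^3 - 8*n^2 + 69*n + 252
(4) = d^2*(42*y - 36) + d*(301*y^2 + 218*y - 408) + 294*y^3 + 574*y^2 - 148*y - 480
(5) = l*(-6*m - 30) + m^2 - 2*m - 35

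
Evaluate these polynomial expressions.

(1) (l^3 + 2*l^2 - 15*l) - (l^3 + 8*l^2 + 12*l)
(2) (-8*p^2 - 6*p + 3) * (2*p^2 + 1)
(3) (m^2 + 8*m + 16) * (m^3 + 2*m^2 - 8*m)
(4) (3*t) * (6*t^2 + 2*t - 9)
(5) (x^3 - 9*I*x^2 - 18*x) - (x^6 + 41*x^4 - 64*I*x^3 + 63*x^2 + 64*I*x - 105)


(1) = -6*l^2 - 27*l
(2) = -16*p^4 - 12*p^3 - 2*p^2 - 6*p + 3
(3) = m^5 + 10*m^4 + 24*m^3 - 32*m^2 - 128*m
(4) = 18*t^3 + 6*t^2 - 27*t
(5) = -x^6 - 41*x^4 + x^3 + 64*I*x^3 - 63*x^2 - 9*I*x^2 - 18*x - 64*I*x + 105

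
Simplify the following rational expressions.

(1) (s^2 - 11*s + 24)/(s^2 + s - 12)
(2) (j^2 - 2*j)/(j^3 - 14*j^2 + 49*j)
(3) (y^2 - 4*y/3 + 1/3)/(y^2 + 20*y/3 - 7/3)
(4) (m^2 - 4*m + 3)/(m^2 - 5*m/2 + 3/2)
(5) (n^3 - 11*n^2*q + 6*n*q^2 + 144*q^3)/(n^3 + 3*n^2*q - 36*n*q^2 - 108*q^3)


(1) = (s - 8)/(s + 4)
(2) = (j - 2)/(j^2 - 14*j + 49)
(3) = (y - 1)/(y + 7)
(4) = (2*m - 6)/(2*m - 3)
(5) = (n - 8*q)/(n + 6*q)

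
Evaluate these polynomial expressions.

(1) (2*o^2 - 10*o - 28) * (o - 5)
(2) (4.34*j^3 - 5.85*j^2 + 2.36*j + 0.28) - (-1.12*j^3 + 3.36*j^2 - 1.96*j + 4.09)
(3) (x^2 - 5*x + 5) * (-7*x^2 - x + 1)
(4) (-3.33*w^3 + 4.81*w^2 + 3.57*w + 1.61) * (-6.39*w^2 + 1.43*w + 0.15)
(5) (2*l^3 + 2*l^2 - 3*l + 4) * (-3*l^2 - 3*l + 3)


(1) = 2*o^3 - 20*o^2 + 22*o + 140
(2) = 5.46*j^3 - 9.21*j^2 + 4.32*j - 3.81
(3) = -7*x^4 + 34*x^3 - 29*x^2 - 10*x + 5
(4) = 21.2787*w^5 - 35.4978*w^4 - 16.4335*w^3 - 4.4613*w^2 + 2.8378*w + 0.2415
(5) = -6*l^5 - 12*l^4 + 9*l^3 + 3*l^2 - 21*l + 12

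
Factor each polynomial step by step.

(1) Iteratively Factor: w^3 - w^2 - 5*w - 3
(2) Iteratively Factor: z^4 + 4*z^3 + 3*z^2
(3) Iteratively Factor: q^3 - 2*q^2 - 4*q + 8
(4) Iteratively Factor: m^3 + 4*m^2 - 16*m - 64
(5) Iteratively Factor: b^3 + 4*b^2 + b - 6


(1) = (w - 3)*(w^2 + 2*w + 1) = (w - 3)*(w + 1)*(w + 1)
(2) = (z + 3)*(z^3 + z^2) = z*(z + 3)*(z^2 + z) = z^2*(z + 3)*(z + 1)
(3) = (q + 2)*(q^2 - 4*q + 4) = (q - 2)*(q + 2)*(q - 2)
(4) = (m - 4)*(m^2 + 8*m + 16) = (m - 4)*(m + 4)*(m + 4)
(5) = (b + 2)*(b^2 + 2*b - 3) = (b - 1)*(b + 2)*(b + 3)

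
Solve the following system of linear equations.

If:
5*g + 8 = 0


Then:
g = -8/5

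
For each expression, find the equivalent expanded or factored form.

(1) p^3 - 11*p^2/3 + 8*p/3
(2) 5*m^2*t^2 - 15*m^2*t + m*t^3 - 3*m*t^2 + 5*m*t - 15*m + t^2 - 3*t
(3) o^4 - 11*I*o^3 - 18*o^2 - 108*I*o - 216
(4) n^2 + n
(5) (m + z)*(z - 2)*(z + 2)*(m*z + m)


(1) = p*(p - 8/3)*(p - 1)
(2) = (5*m + t)*(t - 3)*(m*t + 1)
(3) = (o - 6*I)^2*(o - 2*I)*(o + 3*I)
(4) = n*(n + 1)
(5) = m^2*z^3 + m^2*z^2 - 4*m^2*z - 4*m^2 + m*z^4 + m*z^3 - 4*m*z^2 - 4*m*z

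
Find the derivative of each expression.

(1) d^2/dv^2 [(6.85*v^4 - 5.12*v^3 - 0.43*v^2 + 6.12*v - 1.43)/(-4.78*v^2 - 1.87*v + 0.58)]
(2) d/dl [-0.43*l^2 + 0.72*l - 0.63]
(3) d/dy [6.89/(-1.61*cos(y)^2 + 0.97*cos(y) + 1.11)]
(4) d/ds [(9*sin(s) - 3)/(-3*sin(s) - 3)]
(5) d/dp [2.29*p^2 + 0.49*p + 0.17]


(1) = (-313.02308*v^6 - 367.37646*v^5 - 29.77695*v^4 - 104.28182*v^3 + 142.221072*v^2 - 14.775132*v + 4.943998)/(109.215352*v^6 + 128.179524*v^5 + 10.38933*v^4 - 24.567125*v^3 - 1.26063*v^2 + 1.887204*v - 0.195112)
(2) = 0.72 - 0.86*l
(3) = (6.6833 - 22.1858*cos(y))*sin(y)/(-1.61*cos(y)^2 + 0.97*cos(y) + 1.11)^2
(4) = -4*cos(s)/(sin(s) + 1)^2
(5) = 4.58*p + 0.49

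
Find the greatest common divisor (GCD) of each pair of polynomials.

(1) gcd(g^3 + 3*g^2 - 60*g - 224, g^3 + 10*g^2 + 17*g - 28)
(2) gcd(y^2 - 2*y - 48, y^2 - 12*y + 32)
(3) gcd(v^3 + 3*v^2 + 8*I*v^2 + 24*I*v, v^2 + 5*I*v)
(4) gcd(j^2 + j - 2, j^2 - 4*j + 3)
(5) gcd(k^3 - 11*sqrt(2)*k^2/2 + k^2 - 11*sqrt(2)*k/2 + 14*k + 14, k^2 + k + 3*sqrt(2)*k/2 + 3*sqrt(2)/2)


(1) = gcd((g - 8)*(g + 4)*(g + 7), (g - 1)*(g + 4)*(g + 7)) = g^2 + 11*g + 28
(2) = y - 8
(3) = gcd(v*(v + 3)*(v + 8*I), v*(v + 5*I)) = v
(4) = j - 1
(5) = gcd((k + 1)*(k - 7*sqrt(2)/2)*(k - 2*sqrt(2)), (k + 1)*(k + 3*sqrt(2)/2)) = k + 1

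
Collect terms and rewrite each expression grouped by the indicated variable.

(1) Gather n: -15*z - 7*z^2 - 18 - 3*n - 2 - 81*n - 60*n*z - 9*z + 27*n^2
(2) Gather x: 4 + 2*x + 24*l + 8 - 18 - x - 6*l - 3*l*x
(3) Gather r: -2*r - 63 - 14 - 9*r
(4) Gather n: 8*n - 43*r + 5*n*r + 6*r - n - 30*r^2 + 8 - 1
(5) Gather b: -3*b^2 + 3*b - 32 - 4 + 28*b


(1) = 27*n^2 + n*(-60*z - 84) - 7*z^2 - 24*z - 20
(2) = 18*l + x*(1 - 3*l) - 6
(3) = -11*r - 77
(4) = n*(5*r + 7) - 30*r^2 - 37*r + 7
(5) = -3*b^2 + 31*b - 36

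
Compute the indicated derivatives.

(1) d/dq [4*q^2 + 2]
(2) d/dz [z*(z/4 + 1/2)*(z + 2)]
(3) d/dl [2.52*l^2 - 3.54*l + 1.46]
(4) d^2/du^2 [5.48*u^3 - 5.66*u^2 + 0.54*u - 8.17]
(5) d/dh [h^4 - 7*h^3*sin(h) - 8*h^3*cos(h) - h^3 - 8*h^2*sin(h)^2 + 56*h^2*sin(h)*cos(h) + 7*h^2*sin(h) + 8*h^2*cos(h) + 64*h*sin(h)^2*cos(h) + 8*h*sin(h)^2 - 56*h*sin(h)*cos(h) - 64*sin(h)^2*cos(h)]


(1) = 8*q
(2) = (z + 2)*(3*z + 2)/4
(3) = 5.04*l - 3.54
(4) = 32.88*u - 11.32
(5) = 8*h^3*sin(h) - 7*h^3*cos(h) + 4*h^3 - 29*h^2*sin(h) - 8*h^2*sin(2*h) - 17*h^2*cos(h) + 56*h^2*cos(2*h) - 3*h^2 - 2*h*sin(h) + 64*h*sin(2*h) + 48*h*sin(3*h) + 16*h*cos(h) - 48*h*cos(2*h) - 8*h + 16*sin(h) - 28*sin(2*h) - 48*sin(3*h) + 16*cos(h) - 4*cos(2*h) - 16*cos(3*h) + 4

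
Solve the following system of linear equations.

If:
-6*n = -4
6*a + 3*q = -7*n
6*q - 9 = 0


Then:
a = -55/36
n = 2/3
q = 3/2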